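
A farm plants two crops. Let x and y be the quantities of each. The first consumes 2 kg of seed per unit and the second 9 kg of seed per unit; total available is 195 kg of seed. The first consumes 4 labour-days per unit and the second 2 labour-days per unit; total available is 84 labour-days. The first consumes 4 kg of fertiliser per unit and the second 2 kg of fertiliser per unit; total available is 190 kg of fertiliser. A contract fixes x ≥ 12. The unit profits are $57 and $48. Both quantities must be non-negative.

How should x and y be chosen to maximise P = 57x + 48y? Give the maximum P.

x = 12, y = 18, maximum P = 1548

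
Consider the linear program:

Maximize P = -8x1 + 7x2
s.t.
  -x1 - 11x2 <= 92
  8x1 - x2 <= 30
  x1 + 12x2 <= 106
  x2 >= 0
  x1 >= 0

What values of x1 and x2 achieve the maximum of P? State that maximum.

x1 = 0, x2 = 53/6, maximum P = 371/6

Feasible corners and P = -8x1 + 7x2:
  (466/97, 818/97) → P = 1998/97
  (15/4, 0) → P = -30
  (0, 53/6) → P = 371/6
  (0, 0) → P = 0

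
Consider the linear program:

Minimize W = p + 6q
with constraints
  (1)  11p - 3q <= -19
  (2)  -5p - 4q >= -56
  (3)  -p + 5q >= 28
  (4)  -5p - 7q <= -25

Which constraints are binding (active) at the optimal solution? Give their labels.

(3) and (4)

Extreme points and W = p + 6q:
  (92/59, 711/59) → W = 4358/59
  (-11/52, 289/52) → W = 1723/52
  (-71/32, 165/32) → W = 919/32
The feasible region is unbounded (it extends along (-7, 5), (-4, 5)), but W strictly increases along every unbounded feasible direction, so there is no improving ray and the minimum is attained at a vertex.

The minimum is at (-71/32, 165/32). Substituting into each constraint, equality holds for (3) and (4); the remaining constraints have slack.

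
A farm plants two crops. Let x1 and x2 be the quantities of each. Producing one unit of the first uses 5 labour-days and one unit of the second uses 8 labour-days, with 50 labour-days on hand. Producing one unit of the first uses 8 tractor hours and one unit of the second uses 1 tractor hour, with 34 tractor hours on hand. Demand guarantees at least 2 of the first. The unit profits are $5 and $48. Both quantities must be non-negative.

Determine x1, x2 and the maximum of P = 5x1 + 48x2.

x1 = 2, x2 = 5, maximum P = 250

Feasible corners and P = 5x1 + 48x2:
  (17/4, 0) → P = 85/4
  (2, 0) → P = 10
  (222/59, 230/59) → P = 12150/59
  (2, 5) → P = 250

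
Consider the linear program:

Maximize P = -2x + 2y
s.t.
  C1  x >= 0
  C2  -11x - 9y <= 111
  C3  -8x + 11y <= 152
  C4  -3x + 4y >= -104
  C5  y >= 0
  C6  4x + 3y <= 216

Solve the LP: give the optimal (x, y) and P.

Extreme points and P = -2x + 2y:
  (0, 152/11) → P = 304/11
  (0, 0) → P = 0
  (480/17, 584/17) → P = 208/17
  (104/3, 0) → P = -208/3
  (1176/25, 232/25) → P = -1888/25

x = 0, y = 152/11, maximum P = 304/11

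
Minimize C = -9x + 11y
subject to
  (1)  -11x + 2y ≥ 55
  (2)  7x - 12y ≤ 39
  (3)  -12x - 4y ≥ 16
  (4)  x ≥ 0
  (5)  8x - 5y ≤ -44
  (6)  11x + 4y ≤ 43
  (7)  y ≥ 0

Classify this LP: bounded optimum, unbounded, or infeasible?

The boundaries -11x + 2y = 55 and -12x - 4y = 16 meet at (-63/17, 121/17), but that point violates x ≥ 0. Every candidate vertex is excluded by some other constraint, so the feasible region is empty.

infeasible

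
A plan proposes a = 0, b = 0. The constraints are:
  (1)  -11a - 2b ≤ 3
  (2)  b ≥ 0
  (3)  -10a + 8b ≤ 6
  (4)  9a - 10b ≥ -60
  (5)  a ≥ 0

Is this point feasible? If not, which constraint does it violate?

feasible

(1): 0 ≤ 3 ✓
(2): 0 ≥ 0 ✓
(3): 0 ≤ 6 ✓
(4): 0 ≥ -60 ✓
(5): 0 ≥ 0 ✓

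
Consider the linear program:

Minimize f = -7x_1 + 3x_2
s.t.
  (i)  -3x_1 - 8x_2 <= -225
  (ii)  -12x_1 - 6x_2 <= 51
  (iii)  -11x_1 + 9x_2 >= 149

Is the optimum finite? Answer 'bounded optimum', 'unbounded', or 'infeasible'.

From the feasible point (-293/13, 951/26), moving in the direction (9, 11) keeps every constraint satisfied while f decreases without bound.

unbounded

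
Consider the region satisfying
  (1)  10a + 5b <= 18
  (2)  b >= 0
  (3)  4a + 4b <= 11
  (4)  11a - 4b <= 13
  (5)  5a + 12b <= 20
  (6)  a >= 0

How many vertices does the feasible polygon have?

The feasible vertices (each the meet of two boundaries and inside every other half-plane) are:
  (137/95, 68/95)
  (116/95, 22/19)
  (13/11, 0)
  (0, 0)
  (0, 5/3)

5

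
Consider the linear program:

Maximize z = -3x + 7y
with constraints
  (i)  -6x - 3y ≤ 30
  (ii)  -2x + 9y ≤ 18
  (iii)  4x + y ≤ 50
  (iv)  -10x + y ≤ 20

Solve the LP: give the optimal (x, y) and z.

Vertices and z = -3x + 7y:
  (30, -70) → z = -580
  (-5/2, -5) → z = -55/2
  (216/19, 86/19) → z = -46/19
  (-81/44, 35/22) → z = 733/44

At the optimal vertex, -2x + 9y = 18 and -10x + y = 20.
Solving simultaneously gives x = -81/44, y = 35/22.

x = -81/44, y = 35/22, maximum z = 733/44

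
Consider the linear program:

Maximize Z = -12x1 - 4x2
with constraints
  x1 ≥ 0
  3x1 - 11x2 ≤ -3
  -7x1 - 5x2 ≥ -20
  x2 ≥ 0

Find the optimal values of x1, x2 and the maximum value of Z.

Extreme points and Z = -12x1 - 4x2:
  (0, 3/11) → Z = -12/11
  (0, 4) → Z = -16
  (205/92, 81/92) → Z = -696/23

The optimum lies where x1 = 0 and 3x1 - 11x2 = -3.
Solving simultaneously gives x1 = 0, x2 = 3/11.

x1 = 0, x2 = 3/11, maximum Z = -12/11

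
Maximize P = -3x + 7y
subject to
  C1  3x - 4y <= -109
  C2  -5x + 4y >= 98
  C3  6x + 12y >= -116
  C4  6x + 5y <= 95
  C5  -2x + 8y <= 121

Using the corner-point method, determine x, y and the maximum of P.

x = -595/18, y = 247/36, maximum P = 5299/36

Corner points and P = -3x + 7y:
  (-443/15, 51/10) → P = 1243/10
  (-97/4, 145/16) → P = 2179/16
  (-595/18, 247/36) → P = 5299/36

At the optimal vertex, 6x + 12y = -116 and -2x + 8y = 121.
Solving simultaneously gives x = -595/18, y = 247/36.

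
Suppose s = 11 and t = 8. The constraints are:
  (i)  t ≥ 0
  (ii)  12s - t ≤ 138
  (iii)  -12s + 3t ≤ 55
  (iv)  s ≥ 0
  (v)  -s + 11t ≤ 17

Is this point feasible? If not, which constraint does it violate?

Constraint (v): -s + 11t = 77, which is not ≤ 17. All other constraints are satisfied.

not feasible — violates (v)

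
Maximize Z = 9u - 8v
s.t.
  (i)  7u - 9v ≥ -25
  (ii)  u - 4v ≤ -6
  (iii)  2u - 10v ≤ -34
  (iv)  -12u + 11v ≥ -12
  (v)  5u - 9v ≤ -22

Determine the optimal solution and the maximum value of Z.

Vertices and Z = 9u - 8v:
  (14/13, 47/13) → Z = -250/13
  (383/31, 384/31) → Z = 375/31
  (43/16, 63/16) → Z = -117/16
  (350/53, 324/53) → Z = 558/53

The optimum lies where 7u - 9v = -25 and -12u + 11v = -12.
Solving simultaneously gives u = 383/31, v = 384/31.

u = 383/31, v = 384/31, maximum Z = 375/31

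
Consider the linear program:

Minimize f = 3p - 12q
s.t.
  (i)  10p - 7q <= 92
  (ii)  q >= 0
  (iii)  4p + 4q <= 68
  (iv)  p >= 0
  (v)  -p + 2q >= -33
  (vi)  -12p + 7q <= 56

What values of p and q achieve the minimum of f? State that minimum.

p = 63/19, q = 260/19, minimum f = -2931/19

Feasible corners and f = 3p - 12q:
  (46/5, 0) → f = 138/5
  (211/17, 78/17) → f = -303/17
  (0, 0) → f = 0
  (63/19, 260/19) → f = -2931/19
  (0, 8) → f = -96

The binding constraints are 4p + 4q = 68 and -12p + 7q = 56.
Solving simultaneously gives p = 63/19, q = 260/19.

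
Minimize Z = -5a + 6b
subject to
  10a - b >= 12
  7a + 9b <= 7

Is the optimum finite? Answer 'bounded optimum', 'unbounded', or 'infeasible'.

From the feasible point (115/97, -14/97), moving in the direction (9, -7) keeps every constraint satisfied while Z decreases without bound.

unbounded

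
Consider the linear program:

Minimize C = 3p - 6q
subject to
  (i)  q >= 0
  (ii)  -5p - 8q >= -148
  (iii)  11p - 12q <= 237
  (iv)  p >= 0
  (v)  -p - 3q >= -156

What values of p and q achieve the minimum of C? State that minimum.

p = 0, q = 37/2, minimum C = -111

Vertices and C = 3p - 6q:
  (237/11, 0) → C = 711/11
  (0, 0) → C = 0
  (918/37, 443/148) → C = 4179/74
  (0, 37/2) → C = -111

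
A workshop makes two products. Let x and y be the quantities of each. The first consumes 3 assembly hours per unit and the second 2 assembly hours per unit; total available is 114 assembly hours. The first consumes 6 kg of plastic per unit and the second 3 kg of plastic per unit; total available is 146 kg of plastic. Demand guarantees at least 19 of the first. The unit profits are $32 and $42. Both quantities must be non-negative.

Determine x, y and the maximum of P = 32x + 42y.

Vertices and P = 32x + 42y:
  (73/3, 0) → P = 2336/3
  (19, 0) → P = 608
  (19, 32/3) → P = 1056

At the optimal vertex, 6x + 3y = 146 and x = 19.
Solving simultaneously gives x = 19, y = 32/3.

x = 19, y = 32/3, maximum P = 1056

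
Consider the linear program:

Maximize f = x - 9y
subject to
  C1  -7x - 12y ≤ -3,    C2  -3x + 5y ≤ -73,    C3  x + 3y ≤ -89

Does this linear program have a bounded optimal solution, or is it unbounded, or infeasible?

unbounded

From the feasible point (359/3, -626/9), moving in the direction (3, -1) keeps every constraint satisfied while f increases without bound.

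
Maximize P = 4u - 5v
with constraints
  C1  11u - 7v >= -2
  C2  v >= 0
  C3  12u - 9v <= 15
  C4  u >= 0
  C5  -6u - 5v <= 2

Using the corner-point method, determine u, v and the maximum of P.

Feasible corners and P = 4u - 5v:
  (0, 2/7) → P = -10/7
  (5/4, 0) → P = 5
  (0, 0) → P = 0
The feasible region is unbounded (it extends along (3, 4), (7, 11)), but P strictly decreases along every unbounded feasible direction, so there is no improving ray and the maximum is attained at a vertex.

u = 5/4, v = 0, maximum P = 5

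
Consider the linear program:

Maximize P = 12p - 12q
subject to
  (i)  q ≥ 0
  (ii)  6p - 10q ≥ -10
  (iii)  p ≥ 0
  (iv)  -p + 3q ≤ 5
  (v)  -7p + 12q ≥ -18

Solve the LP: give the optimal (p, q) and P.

Corner points and P = 12p - 12q:
  (0, 0) → P = 0
  (18/7, 0) → P = 216/7
  (0, 1) → P = -12
  (5/2, 5/2) → P = 0
  (38/3, 53/9) → P = 244/3

The optimum lies where -p + 3q = 5 and -7p + 12q = -18.
Solving simultaneously gives p = 38/3, q = 53/9.

p = 38/3, q = 53/9, maximum P = 244/3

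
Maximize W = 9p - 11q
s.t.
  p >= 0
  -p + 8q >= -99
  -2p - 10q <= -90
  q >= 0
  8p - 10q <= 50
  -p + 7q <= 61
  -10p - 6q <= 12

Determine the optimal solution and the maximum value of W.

p = 480/23, q = 269/23, maximum W = 1361/23

Vertices and W = 9p - 11q:
  (14, 31/5) → W = 289/5
  (5/6, 53/6) → W = -269/3
  (480/23, 269/23) → W = 1361/23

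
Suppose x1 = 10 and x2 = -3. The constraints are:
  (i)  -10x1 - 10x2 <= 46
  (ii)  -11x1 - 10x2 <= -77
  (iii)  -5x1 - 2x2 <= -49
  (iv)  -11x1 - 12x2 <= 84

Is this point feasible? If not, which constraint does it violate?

not feasible — violates (iii)

Constraint (iii): -5x1 - 2x2 = -44, which is not ≤ -49. All other constraints are satisfied.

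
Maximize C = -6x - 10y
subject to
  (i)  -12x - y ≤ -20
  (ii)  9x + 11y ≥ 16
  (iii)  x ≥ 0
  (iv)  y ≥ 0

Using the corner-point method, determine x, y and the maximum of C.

x = 16/9, y = 0, maximum C = -32/3

Vertices and C = -6x - 10y:
  (68/41, 4/41) → C = -448/41
  (0, 20) → C = -200
  (16/9, 0) → C = -32/3
The feasible region is unbounded (it extends along (0, 1), (1, 0)), but C strictly decreases along every unbounded feasible direction, so there is no improving ray and the maximum is attained at a vertex.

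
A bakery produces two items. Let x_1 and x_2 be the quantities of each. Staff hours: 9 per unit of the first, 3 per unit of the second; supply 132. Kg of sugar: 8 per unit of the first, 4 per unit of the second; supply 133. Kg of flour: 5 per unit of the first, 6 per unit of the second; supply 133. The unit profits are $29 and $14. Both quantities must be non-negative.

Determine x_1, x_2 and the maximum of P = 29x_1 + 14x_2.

Extreme points and P = 29x_1 + 14x_2:
  (0, 0) → P = 0
  (0, 133/6) → P = 931/3
  (44/3, 0) → P = 1276/3
  (43/4, 47/4) → P = 1905/4
  (19/2, 57/4) → P = 475

x_1 = 43/4, x_2 = 47/4, maximum P = 1905/4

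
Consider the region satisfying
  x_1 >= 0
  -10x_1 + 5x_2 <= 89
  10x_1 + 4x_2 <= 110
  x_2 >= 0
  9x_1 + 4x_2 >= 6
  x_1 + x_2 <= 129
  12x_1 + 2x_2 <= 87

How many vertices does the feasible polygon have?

6

Intersecting each pair of boundary lines and keeping only the points that satisfy every inequality leaves:
  (0, 89/5)
  (0, 3/2)
  (97/45, 199/9)
  (32/7, 225/14)
  (2/3, 0)
  (29/4, 0)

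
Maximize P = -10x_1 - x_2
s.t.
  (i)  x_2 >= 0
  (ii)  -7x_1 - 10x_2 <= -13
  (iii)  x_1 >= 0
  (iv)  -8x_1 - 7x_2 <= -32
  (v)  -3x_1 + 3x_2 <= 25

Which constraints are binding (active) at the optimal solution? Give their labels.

Extreme points and P = -10x_1 - x_2:
  (4, 0) → P = -40
  (0, 32/7) → P = -32/7
  (0, 25/3) → P = -25/3
The feasible region is unbounded (it extends along (1, 1), (1, 0)), but P strictly decreases along every unbounded feasible direction, so there is no improving ray and the maximum is attained at a vertex.

The maximum is at (0, 32/7). Substituting into each constraint, equality holds for (iii) and (iv); the remaining constraints have slack.

(iii) and (iv)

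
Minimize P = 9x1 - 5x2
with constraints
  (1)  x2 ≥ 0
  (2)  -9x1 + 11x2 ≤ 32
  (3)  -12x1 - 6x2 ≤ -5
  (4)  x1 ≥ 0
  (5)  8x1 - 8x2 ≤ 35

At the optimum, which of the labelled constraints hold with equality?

(2) and (4)

Feasible corners and P = 9x1 - 5x2:
  (5/12, 0) → P = 15/4
  (35/8, 0) → P = 315/8
  (0, 32/11) → P = -160/11
  (641/16, 571/16) → P = 1457/8
  (0, 5/6) → P = -25/6

The minimum is at (0, 32/11). Substituting into each constraint, equality holds for (2) and (4); the remaining constraints have slack.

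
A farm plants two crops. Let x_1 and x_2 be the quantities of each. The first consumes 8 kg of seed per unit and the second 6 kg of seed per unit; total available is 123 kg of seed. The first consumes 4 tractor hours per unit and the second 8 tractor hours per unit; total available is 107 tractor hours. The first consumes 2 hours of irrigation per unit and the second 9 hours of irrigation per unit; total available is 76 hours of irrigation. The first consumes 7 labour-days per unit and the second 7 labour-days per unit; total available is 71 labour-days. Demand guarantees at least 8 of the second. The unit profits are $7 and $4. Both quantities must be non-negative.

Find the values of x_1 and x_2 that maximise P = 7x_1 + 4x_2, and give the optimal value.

x_1 = 2, x_2 = 8, maximum P = 46

Extreme points and P = 7x_1 + 4x_2:
  (0, 76/9) → P = 304/9
  (0, 8) → P = 32
  (2, 8) → P = 46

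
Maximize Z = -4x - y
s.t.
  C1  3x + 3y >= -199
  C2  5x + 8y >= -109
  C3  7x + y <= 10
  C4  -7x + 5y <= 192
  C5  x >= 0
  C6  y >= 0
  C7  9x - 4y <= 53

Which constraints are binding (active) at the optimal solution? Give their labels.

Vertices and Z = -4x - y:
  (0, 10) → Z = -10
  (10/7, 0) → Z = -40/7
  (0, 0) → Z = 0

The maximum is at (0, 0). Substituting into each constraint, equality holds for C5 and C6; the remaining constraints have slack.

C5 and C6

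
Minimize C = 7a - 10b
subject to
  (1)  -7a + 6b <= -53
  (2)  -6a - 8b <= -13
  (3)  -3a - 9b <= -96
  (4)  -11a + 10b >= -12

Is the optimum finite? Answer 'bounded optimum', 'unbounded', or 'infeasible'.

unbounded

From the feasible point (229/2, 499/4), moving in the direction (10, 11) keeps every constraint satisfied while C decreases without bound.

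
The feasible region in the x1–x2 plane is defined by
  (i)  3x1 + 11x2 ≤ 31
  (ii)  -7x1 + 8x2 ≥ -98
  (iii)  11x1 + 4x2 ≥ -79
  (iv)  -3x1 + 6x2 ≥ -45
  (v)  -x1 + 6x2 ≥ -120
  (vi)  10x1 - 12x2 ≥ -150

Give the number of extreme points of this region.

Of the 15 pairwise boundary intersections, those satisfying every inequality are:
  (1326/101, -77/101)
  (-639/73, 380/73)
  (38/3, -7/6)
  (-49/13, -122/13)
  (-9, 5)

5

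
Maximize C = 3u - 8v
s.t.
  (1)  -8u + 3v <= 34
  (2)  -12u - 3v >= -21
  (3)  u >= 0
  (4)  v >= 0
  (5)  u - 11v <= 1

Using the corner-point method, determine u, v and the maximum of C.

At the optimal vertex, -12u - 3v = -21 and u - 11v = 1.
Solving simultaneously gives u = 26/15, v = 1/15.

u = 26/15, v = 1/15, maximum C = 14/3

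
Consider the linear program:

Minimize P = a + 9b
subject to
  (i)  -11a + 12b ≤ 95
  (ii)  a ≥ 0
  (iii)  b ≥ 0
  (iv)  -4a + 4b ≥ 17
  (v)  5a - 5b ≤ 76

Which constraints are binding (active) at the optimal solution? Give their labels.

(ii) and (iv)

Feasible corners and P = a + 9b:
  (0, 95/12) → P = 285/4
  (44, 193/4) → P = 1913/4
  (0, 17/4) → P = 153/4

The minimum is at (0, 17/4). Substituting into each constraint, equality holds for (ii) and (iv); the remaining constraints have slack.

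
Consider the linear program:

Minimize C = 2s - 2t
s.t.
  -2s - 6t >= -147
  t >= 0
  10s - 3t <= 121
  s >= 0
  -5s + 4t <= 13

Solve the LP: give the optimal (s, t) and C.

Extreme points and C = 2s - 2t:
  (389/22, 614/33) → C = -61/33
  (255/19, 761/38) → C = -251/19
  (121/10, 0) → C = 121/5
  (0, 0) → C = 0
  (0, 13/4) → C = -13/2

s = 255/19, t = 761/38, minimum C = -251/19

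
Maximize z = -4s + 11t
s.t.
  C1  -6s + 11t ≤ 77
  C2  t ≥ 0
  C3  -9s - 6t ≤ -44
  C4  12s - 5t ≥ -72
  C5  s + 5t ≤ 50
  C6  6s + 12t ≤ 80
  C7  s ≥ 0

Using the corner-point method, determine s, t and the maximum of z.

Corner points and z = -4s + 11t:
  (44/9, 0) → z = -176/9
  (40/3, 0) → z = -160/3
  (2/3, 19/3) → z = 67

At the optimal vertex, -9s - 6t = -44 and 6s + 12t = 80.
Solving simultaneously gives s = 2/3, t = 19/3.

s = 2/3, t = 19/3, maximum z = 67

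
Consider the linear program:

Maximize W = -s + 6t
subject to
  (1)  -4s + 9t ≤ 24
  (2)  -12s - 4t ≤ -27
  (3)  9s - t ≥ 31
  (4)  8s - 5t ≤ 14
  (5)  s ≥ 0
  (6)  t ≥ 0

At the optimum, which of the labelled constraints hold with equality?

Feasible corners and W = -s + 6t:
  (303/77, 340/77) → W = 1737/77
  (123/26, 62/13) → W = 621/26
  (141/37, 122/37) → W = 591/37

The maximum is at (123/26, 62/13). Substituting into each constraint, equality holds for (1) and (4); the remaining constraints have slack.

(1) and (4)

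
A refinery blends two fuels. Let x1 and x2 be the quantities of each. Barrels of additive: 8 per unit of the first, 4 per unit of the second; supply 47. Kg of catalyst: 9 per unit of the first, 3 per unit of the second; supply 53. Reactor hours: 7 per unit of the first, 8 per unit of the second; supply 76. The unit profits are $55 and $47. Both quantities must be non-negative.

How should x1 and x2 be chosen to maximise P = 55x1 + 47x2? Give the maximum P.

x1 = 2, x2 = 31/4, maximum P = 1897/4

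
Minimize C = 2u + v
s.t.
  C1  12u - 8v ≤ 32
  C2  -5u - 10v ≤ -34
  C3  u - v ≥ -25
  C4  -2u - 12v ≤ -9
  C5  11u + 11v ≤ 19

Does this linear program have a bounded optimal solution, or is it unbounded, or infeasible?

bounded optimum

Corner points and C = 2u + v:
  (-72/5, 53/5) → C = -91/5
  (-184/55, 279/55) → C = -89/55
  (-128/11, 147/11) → C = -109/11
The feasible region has finitely many vertices and no improving ray; the minimum is -91/5 at (-72/5, 53/5).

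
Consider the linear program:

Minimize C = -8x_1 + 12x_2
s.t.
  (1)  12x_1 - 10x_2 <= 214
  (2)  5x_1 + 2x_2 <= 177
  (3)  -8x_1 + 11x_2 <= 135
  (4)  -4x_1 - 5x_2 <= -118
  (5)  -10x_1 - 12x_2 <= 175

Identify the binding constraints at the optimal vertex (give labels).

(1) and (4)

Vertices and C = -8x_1 + 12x_2:
  (1099/37, 527/37) → C = -2468/37
  (45/2, 28/5) → C = -564/5
  (1677/71, 2091/71) → C = 11676/71
  (89/12, 53/3) → C = 458/3

The minimum is at (45/2, 28/5). Substituting into each constraint, equality holds for (1) and (4); the remaining constraints have slack.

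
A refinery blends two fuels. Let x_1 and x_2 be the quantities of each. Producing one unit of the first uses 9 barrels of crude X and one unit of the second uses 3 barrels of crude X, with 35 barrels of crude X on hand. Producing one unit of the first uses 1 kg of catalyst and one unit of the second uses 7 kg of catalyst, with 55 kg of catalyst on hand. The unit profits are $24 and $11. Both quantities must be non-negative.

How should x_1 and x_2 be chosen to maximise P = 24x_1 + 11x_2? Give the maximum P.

Vertices and P = 24x_1 + 11x_2:
  (0, 0) → P = 0
  (0, 55/7) → P = 605/7
  (35/9, 0) → P = 280/3
  (4/3, 23/3) → P = 349/3

The optimum lies where 9x_1 + 3x_2 = 35 and x_1 + 7x_2 = 55.
Solving simultaneously gives x_1 = 4/3, x_2 = 23/3.

x_1 = 4/3, x_2 = 23/3, maximum P = 349/3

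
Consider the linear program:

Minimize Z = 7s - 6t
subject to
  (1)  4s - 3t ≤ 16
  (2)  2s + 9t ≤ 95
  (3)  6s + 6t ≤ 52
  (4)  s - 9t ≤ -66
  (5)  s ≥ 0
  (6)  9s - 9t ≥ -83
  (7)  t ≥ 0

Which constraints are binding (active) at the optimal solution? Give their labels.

(3) and (5)

Vertices and Z = 7s - 6t:
  (6/5, 112/15) → Z = -182/5
  (0, 26/3) → Z = -52
  (0, 22/3) → Z = -44

The minimum is at (0, 26/3). Substituting into each constraint, equality holds for (3) and (5); the remaining constraints have slack.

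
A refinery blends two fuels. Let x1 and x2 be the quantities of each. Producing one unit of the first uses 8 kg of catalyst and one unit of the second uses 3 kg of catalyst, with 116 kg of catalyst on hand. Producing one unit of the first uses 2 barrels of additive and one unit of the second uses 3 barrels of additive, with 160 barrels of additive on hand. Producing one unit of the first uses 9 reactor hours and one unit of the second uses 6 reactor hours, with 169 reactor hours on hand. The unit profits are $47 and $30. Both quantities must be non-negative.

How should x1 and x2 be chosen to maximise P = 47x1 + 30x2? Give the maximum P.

x1 = 9, x2 = 44/3, maximum P = 863

Feasible corners and P = 47x1 + 30x2:
  (0, 0) → P = 0
  (0, 169/6) → P = 845
  (29/2, 0) → P = 1363/2
  (9, 44/3) → P = 863

At the optimal vertex, 8x1 + 3x2 = 116 and 9x1 + 6x2 = 169.
Solving simultaneously gives x1 = 9, x2 = 44/3.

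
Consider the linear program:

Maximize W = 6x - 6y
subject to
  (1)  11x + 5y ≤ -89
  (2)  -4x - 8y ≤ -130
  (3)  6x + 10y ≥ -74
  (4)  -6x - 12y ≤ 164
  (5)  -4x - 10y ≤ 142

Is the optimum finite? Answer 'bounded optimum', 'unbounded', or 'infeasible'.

bounded optimum

Corner points and W = 6x - 6y:
  (-681/34, 893/34) → W = -4722/17
  (-473/2, 269/2) → W = -2226
The feasible region has finitely many vertices and no improving ray; the maximum is -4722/17 at (-681/34, 893/34).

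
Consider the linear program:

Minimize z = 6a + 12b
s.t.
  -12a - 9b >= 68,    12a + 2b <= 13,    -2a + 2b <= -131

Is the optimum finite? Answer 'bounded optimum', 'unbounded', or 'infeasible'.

From the feasible point (72/7, -773/14), moving in the direction (2, -12) keeps every constraint satisfied while z decreases without bound.

unbounded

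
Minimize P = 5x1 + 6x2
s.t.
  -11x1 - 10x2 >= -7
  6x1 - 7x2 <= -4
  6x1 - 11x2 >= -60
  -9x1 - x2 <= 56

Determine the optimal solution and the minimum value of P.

Corner points and P = 5x1 + 6x2:
  (9/137, 86/137) → P = 561/137
  (-523/181, 702/181) → P = 1597/181
  (-132/23, -100/23) → P = -1260/23
  (-676/105, 68/35) → P = -308/15

x1 = -132/23, x2 = -100/23, minimum P = -1260/23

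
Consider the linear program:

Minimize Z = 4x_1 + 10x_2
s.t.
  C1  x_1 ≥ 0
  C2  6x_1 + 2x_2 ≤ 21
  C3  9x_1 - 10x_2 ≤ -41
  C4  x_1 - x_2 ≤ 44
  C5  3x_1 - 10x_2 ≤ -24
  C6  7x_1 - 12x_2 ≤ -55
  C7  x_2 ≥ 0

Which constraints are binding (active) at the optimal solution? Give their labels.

C1 and C6

Vertices and Z = 4x_1 + 10x_2:
  (0, 21/2) → Z = 105
  (0, 55/12) → Z = 275/6
  (64/39, 145/26) → Z = 187/3
  (29/19, 104/19) → Z = 1156/19

The minimum is at (0, 55/12). Substituting into each constraint, equality holds for C1 and C6; the remaining constraints have slack.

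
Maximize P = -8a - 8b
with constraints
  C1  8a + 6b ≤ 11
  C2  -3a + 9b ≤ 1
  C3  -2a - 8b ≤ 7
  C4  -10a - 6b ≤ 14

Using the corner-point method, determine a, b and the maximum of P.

a = -35/34, b = -21/34, maximum P = 224/17

Extreme points and P = -8a - 8b:
  (31/30, 41/90) → P = -536/45
  (5/2, -3/2) → P = -8
  (-11/9, -8/27) → P = 328/27
  (-35/34, -21/34) → P = 224/17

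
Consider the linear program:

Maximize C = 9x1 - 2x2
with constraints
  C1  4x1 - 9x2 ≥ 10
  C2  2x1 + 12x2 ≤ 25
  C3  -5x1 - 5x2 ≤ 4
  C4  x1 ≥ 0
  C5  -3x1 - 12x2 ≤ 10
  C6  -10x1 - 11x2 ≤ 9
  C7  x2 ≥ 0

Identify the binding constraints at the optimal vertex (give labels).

C2 and C7

Vertices and C = 9x1 - 2x2:
  (115/22, 40/33) → C = 2945/66
  (5/2, 0) → C = 45/2
  (25/2, 0) → C = 225/2

The maximum is at (25/2, 0). Substituting into each constraint, equality holds for C2 and C7; the remaining constraints have slack.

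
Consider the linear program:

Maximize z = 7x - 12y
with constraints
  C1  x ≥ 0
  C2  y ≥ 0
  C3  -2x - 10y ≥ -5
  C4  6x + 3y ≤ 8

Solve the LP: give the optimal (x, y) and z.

x = 4/3, y = 0, maximum z = 28/3

Corner points and z = 7x - 12y:
  (0, 0) → z = 0
  (0, 1/2) → z = -6
  (4/3, 0) → z = 28/3
  (65/54, 7/27) → z = 287/54

At the optimal vertex, y = 0 and 6x + 3y = 8.
Solving simultaneously gives x = 4/3, y = 0.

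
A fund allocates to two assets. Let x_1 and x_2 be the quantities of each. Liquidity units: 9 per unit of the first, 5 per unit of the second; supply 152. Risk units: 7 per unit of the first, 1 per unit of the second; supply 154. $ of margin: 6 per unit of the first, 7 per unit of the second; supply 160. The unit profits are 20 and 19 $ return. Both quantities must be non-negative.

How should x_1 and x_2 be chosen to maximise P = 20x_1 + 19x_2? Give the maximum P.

x_1 = 8, x_2 = 16, maximum P = 464

The optimum lies where 9x_1 + 5x_2 = 152 and 6x_1 + 7x_2 = 160.
Solving simultaneously gives x_1 = 8, x_2 = 16.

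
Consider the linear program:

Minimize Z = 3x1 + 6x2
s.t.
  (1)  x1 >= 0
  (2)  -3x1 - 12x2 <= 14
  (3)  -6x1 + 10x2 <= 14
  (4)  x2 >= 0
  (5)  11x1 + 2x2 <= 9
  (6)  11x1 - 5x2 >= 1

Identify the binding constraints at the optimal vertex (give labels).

(4) and (6)

Extreme points and Z = 3x1 + 6x2:
  (9/11, 0) → Z = 27/11
  (1/11, 0) → Z = 3/11
  (47/77, 8/7) → Z = 669/77

The minimum is at (1/11, 0). Substituting into each constraint, equality holds for (4) and (6); the remaining constraints have slack.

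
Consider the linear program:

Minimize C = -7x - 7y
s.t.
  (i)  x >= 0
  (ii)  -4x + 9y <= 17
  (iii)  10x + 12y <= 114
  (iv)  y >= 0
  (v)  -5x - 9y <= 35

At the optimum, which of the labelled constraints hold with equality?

(iii) and (iv)

Feasible corners and C = -7x - 7y:
  (0, 17/9) → C = -119/9
  (0, 0) → C = 0
  (137/23, 313/69) → C = -5068/69
  (57/5, 0) → C = -399/5

The minimum is at (57/5, 0). Substituting into each constraint, equality holds for (iii) and (iv); the remaining constraints have slack.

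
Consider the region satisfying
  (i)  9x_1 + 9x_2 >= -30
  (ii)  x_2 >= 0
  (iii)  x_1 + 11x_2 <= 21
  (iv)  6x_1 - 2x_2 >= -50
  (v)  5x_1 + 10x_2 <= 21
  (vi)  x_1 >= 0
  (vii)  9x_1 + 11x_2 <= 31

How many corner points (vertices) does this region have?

Intersecting each pair of boundary lines and keeping only the points that satisfy every inequality leaves:
  (0, 0)
  (31/9, 0)
  (7/15, 28/15)
  (0, 21/11)
  (79/35, 34/35)

5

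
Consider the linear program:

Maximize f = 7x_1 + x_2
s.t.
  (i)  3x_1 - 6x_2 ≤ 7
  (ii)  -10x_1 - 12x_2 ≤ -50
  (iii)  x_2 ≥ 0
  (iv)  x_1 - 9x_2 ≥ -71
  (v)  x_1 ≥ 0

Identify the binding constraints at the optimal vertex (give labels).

Corner points and f = 7x_1 + x_2:
  (4, 5/6) → f = 173/6
  (163/7, 220/21) → f = 3643/21
  (0, 25/6) → f = 25/6
  (0, 71/9) → f = 71/9

The maximum is at (163/7, 220/21). Substituting into each constraint, equality holds for (i) and (iv); the remaining constraints have slack.

(i) and (iv)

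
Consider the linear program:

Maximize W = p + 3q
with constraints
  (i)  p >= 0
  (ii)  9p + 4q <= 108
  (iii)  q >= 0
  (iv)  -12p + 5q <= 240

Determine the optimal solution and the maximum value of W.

p = 0, q = 27, maximum W = 81

Corner points and W = p + 3q:
  (0, 27) → W = 81
  (0, 0) → W = 0
  (12, 0) → W = 12

At the optimal vertex, p = 0 and 9p + 4q = 108.
Solving simultaneously gives p = 0, q = 27.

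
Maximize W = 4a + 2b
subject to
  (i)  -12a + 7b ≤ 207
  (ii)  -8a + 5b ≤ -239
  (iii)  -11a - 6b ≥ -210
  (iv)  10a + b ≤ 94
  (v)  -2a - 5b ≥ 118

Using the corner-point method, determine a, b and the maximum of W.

Feasible corners and W = 4a + 2b:
  (-677, -1131) → W = -4970
  (121/10, -711/25) → W = -212/25
  (49/4, -57/2) → W = -8
The feasible region is unbounded (it extends along (-7, -12), (1, -10)), but W strictly decreases along every unbounded feasible direction, so there is no improving ray and the maximum is attained at a vertex.

The optimum lies where 10a + b = 94 and -2a - 5b = 118.
Solving simultaneously gives a = 49/4, b = -57/2.

a = 49/4, b = -57/2, maximum W = -8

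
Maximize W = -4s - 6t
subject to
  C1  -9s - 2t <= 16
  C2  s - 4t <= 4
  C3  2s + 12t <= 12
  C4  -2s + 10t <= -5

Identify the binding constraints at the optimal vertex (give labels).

C1 and C2

Corner points and W = -4s - 6t:
  (-28/19, -26/19) → W = 268/19
  (-75/47, -77/94) → W = 531/47
  (24/5, 1/5) → W = -102/5
  (45/11, 7/22) → W = -201/11

The maximum is at (-28/19, -26/19). Substituting into each constraint, equality holds for C1 and C2; the remaining constraints have slack.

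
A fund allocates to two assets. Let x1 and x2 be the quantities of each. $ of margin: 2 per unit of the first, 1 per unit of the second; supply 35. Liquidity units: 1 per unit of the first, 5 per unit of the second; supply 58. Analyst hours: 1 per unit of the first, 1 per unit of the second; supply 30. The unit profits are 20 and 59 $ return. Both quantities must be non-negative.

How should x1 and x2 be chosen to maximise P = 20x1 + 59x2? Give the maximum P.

x1 = 13, x2 = 9, maximum P = 791

Corner points and P = 20x1 + 59x2:
  (0, 0) → P = 0
  (0, 58/5) → P = 3422/5
  (35/2, 0) → P = 350
  (13, 9) → P = 791

At the optimal vertex, 2x1 + x2 = 35 and x1 + 5x2 = 58.
Solving simultaneously gives x1 = 13, x2 = 9.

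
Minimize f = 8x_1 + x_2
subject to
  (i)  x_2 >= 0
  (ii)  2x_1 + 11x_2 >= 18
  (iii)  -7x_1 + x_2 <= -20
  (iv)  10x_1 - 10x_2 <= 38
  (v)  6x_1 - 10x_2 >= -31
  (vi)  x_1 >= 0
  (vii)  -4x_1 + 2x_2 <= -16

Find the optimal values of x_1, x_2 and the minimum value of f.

At the optimal vertex, 2x_1 + 11x_2 = 18 and -4x_1 + 2x_2 = -16.
Solving simultaneously gives x_1 = 53/12, x_2 = 5/6.

x_1 = 53/12, x_2 = 5/6, minimum f = 217/6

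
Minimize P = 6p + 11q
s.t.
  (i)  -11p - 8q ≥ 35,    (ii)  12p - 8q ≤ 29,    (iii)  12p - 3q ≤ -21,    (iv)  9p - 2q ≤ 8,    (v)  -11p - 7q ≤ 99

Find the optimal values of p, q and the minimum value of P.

p = -148/39, q = -319/39, minimum P = -4397/39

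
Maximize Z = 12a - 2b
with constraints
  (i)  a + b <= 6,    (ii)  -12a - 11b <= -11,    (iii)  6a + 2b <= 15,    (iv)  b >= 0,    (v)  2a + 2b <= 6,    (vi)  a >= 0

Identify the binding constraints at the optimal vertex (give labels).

(iii) and (iv)

Extreme points and Z = 12a - 2b:
  (11/12, 0) → Z = 11
  (0, 1) → Z = -2
  (5/2, 0) → Z = 30
  (9/4, 3/4) → Z = 51/2
  (0, 3) → Z = -6

The maximum is at (5/2, 0). Substituting into each constraint, equality holds for (iii) and (iv); the remaining constraints have slack.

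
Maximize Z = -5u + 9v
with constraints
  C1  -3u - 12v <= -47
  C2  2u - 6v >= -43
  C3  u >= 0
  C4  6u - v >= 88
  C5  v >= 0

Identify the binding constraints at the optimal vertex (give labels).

C2 and C4

Corner points and Z = -5u + 9v:
  (1103/75, 6/25) → Z = -5353/75
  (47/3, 0) → Z = -235/3
  (571/34, 217/17) → Z = 1051/34
The feasible region is unbounded (it extends along (3, 1), (1, 0)), but Z strictly decreases along every unbounded feasible direction, so there is no improving ray and the maximum is attained at a vertex.

The maximum is at (571/34, 217/17). Substituting into each constraint, equality holds for C2 and C4; the remaining constraints have slack.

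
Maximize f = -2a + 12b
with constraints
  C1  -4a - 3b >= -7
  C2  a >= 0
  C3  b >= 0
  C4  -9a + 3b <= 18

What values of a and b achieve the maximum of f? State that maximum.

Corner points and f = -2a + 12b:
  (0, 7/3) → f = 28
  (7/4, 0) → f = -7/2
  (0, 0) → f = 0

The optimum lies where -4a - 3b = -7 and a = 0.
Solving simultaneously gives a = 0, b = 7/3.

a = 0, b = 7/3, maximum f = 28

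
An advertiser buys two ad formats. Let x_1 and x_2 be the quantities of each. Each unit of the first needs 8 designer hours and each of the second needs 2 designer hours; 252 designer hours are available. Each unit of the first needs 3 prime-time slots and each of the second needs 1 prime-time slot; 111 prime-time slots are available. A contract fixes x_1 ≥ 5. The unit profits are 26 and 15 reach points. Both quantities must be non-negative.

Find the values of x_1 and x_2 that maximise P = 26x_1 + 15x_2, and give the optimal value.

x_1 = 5, x_2 = 96, maximum P = 1570

Vertices and P = 26x_1 + 15x_2:
  (63/2, 0) → P = 819
  (5, 0) → P = 130
  (15, 66) → P = 1380
  (5, 96) → P = 1570

At the optimal vertex, 3x_1 + x_2 = 111 and x_1 = 5.
Solving simultaneously gives x_1 = 5, x_2 = 96.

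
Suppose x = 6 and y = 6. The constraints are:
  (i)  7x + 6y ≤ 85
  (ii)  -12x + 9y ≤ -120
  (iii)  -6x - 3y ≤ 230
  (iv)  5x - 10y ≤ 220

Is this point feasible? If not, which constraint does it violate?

Constraint (ii): -12x + 9y = -18, which is not ≤ -120. All other constraints are satisfied.

not feasible — violates (ii)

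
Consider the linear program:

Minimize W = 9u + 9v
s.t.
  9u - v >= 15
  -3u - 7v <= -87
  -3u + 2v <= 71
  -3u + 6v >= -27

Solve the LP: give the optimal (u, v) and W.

Extreme points and W = 9u + 9v:
  (32/11, 123/11) → W = 1395/11
  (101/15, 228/5) → W = 471
  (237/13, 60/13) → W = 2673/13
The feasible region is unbounded (it extends along (2, 3), (2, 1)), but W strictly increases along every unbounded feasible direction, so there is no improving ray and the minimum is attained at a vertex.

u = 32/11, v = 123/11, minimum W = 1395/11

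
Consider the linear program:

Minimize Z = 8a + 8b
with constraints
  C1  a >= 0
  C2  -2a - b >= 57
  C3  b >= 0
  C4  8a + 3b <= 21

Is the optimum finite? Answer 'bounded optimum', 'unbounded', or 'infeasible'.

The boundaries a = 0 and -2a - b = 57 meet at (0, -57), but that point violates b ≥ 0. Every candidate vertex is excluded by some other constraint, so the feasible region is empty.

infeasible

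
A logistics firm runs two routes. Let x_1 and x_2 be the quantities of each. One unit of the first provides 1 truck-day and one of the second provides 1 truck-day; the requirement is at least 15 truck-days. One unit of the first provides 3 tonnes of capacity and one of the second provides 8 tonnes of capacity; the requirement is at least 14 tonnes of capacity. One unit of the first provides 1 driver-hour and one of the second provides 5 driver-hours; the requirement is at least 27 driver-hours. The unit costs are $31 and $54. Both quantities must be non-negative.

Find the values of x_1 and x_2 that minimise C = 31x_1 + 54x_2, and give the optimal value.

Corner points and C = 31x_1 + 54x_2:
  (0, 15) → C = 810
  (27, 0) → C = 837
  (12, 3) → C = 534
The feasible region is unbounded (it extends along (0, 1), (1, 0)), but C strictly increases along every unbounded feasible direction, so there is no improving ray and the minimum is attained at a vertex.

At the optimal vertex, x_1 + x_2 = 15 and x_1 + 5x_2 = 27.
Solving simultaneously gives x_1 = 12, x_2 = 3.

x_1 = 12, x_2 = 3, minimum C = 534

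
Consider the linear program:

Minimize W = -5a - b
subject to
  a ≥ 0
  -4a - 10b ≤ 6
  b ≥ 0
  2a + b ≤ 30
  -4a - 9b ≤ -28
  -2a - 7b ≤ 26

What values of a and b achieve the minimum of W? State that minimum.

a = 15, b = 0, minimum W = -75

Feasible corners and W = -5a - b:
  (0, 30) → W = -30
  (0, 28/9) → W = -28/9
  (15, 0) → W = -75
  (7, 0) → W = -35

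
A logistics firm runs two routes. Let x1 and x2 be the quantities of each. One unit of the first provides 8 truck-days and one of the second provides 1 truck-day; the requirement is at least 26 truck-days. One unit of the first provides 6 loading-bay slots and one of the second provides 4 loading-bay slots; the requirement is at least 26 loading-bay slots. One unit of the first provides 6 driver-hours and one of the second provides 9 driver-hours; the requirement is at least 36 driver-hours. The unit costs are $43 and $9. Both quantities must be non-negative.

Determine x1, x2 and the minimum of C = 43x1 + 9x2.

x1 = 3, x2 = 2, minimum C = 147

Vertices and C = 43x1 + 9x2:
  (0, 26) → C = 234
  (6, 0) → C = 258
  (3, 2) → C = 147
The feasible region is unbounded (it extends along (0, 1), (1, 0)), but C strictly increases along every unbounded feasible direction, so there is no improving ray and the minimum is attained at a vertex.

At the optimal vertex, 8x1 + x2 = 26 and 6x1 + 4x2 = 26.
Solving simultaneously gives x1 = 3, x2 = 2.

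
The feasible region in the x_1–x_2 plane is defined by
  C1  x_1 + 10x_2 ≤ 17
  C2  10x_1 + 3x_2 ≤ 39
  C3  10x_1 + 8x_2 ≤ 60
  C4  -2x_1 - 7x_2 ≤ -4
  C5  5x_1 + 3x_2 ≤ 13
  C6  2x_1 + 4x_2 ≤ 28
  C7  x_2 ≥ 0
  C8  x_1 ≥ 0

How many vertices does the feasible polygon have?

5

Pairwise boundary intersections that survive every other constraint:
  (79/47, 72/47)
  (0, 17/10)
  (2, 0)
  (0, 4/7)
  (13/5, 0)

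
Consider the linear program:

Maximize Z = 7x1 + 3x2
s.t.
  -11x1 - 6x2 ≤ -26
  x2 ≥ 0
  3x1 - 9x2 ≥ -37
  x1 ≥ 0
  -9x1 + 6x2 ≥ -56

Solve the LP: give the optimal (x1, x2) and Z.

x1 = 242/21, x2 = 167/21, maximum Z = 2195/21

Corner points and Z = 7x1 + 3x2:
  (26/11, 0) → Z = 182/11
  (4/39, 485/117) → Z = 171/13
  (56/9, 0) → Z = 392/9
  (242/21, 167/21) → Z = 2195/21

The binding constraints are 3x1 - 9x2 = -37 and -9x1 + 6x2 = -56.
Solving simultaneously gives x1 = 242/21, x2 = 167/21.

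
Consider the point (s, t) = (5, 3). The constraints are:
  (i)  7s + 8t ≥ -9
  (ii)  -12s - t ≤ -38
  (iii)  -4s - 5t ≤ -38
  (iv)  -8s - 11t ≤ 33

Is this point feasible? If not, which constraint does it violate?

Constraint (iii): -4s - 5t = -35, which is not ≤ -38. All other constraints are satisfied.

not feasible — violates (iii)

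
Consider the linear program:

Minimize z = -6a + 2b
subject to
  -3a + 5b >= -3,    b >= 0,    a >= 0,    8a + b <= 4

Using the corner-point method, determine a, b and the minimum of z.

a = 1/2, b = 0, minimum z = -3

Vertices and z = -6a + 2b:
  (0, 0) → z = 0
  (1/2, 0) → z = -3
  (0, 4) → z = 8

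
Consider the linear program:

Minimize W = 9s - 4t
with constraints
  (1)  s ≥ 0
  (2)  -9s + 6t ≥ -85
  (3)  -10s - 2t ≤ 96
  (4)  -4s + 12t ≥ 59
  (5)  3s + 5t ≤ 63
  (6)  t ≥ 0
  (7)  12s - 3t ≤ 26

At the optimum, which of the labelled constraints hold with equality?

(1) and (5)

Corner points and W = 9s - 4t:
  (0, 59/12) → W = -59/3
  (0, 63/5) → W = -252/5
  (163/44, 203/33) → W = 1153/132
  (319/69, 226/23) → W = 53/23

The minimum is at (0, 63/5). Substituting into each constraint, equality holds for (1) and (5); the remaining constraints have slack.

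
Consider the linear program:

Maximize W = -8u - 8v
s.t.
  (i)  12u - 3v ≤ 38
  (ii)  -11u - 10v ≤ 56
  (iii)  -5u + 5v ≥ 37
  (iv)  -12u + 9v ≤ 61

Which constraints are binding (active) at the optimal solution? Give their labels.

Corner points and W = -8u - 8v:
  (301/45, 634/45) → W = -1496/9
  (175/24, 33/2) → W = -571/3
  (28/15, 139/15) → W = -1336/15

The maximum is at (28/15, 139/15). Substituting into each constraint, equality holds for (iii) and (iv); the remaining constraints have slack.

(iii) and (iv)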